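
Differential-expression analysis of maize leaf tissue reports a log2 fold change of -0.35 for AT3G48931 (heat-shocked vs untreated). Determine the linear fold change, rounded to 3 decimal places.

0.785

Fold change = 2^(-0.35) = 0.7846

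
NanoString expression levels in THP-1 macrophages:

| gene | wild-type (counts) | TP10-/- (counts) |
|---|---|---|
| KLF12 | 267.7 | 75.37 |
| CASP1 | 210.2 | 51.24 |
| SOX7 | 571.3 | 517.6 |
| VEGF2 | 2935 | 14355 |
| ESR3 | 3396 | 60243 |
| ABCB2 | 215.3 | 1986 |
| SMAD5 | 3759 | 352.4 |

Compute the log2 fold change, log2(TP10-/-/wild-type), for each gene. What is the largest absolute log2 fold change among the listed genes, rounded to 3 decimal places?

log2(75.37/267.7) = -1.829  (KLF12)
log2(51.24/210.2) = -2.036  (CASP1)
log2(517.6/571.3) = -0.142  (SOX7)
log2(14355/2935) = 2.290  (VEGF2)
log2(60243/3396) = 4.149  (ESR3)
log2(1986/215.3) = 3.205  (ABCB2)
log2(352.4/3759) = -3.415  (SMAD5)
The largest magnitude belongs to ESR3.

4.149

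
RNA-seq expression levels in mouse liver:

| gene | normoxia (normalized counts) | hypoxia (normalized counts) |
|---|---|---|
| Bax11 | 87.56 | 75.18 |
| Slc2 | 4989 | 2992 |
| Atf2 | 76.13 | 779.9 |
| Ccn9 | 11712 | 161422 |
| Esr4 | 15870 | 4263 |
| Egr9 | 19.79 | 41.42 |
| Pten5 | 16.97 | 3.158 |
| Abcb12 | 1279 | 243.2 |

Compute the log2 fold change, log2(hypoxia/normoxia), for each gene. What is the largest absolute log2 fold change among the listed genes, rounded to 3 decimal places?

3.785

log2(75.18/87.56) = -0.220  (Bax11)
log2(2992/4989) = -0.738  (Slc2)
log2(779.9/76.13) = 3.357  (Atf2)
log2(161422/11712) = 3.785  (Ccn9)
log2(4263/15870) = -1.896  (Esr4)
log2(41.42/19.79) = 1.066  (Egr9)
log2(3.158/16.97) = -2.426  (Pten5)
log2(243.2/1279) = -2.395  (Abcb12)
The largest magnitude belongs to Ccn9.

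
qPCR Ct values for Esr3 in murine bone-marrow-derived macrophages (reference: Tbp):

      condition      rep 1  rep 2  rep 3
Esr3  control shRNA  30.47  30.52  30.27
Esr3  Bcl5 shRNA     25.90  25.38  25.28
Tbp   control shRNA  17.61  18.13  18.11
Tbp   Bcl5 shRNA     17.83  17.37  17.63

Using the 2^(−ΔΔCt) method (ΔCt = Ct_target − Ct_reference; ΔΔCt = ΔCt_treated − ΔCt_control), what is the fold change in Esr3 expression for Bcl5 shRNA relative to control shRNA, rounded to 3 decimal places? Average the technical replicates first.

23.588

Mean Ct: Esr3 control shRNA 30.420; Esr3 Bcl5 shRNA 25.520; Tbp control shRNA 17.950; Tbp Bcl5 shRNA 17.610
ΔCt(control shRNA) = 30.420 − 17.950 = 12.470
ΔCt(Bcl5 shRNA) = 25.520 − 17.610 = 7.910
ΔΔCt = 7.910 − 12.470 = -4.560
Fold change = 2^(−(-4.560)) = 2^4.560 = 23.5883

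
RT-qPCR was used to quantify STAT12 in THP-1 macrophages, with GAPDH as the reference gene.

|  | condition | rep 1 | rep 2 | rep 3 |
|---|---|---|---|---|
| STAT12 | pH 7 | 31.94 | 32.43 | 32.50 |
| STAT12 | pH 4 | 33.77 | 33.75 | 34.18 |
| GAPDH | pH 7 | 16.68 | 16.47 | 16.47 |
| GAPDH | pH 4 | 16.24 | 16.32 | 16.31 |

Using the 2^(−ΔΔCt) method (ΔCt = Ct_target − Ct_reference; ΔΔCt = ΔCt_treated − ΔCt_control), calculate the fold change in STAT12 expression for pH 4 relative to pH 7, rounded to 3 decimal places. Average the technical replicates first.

Mean Ct: STAT12 pH 7 32.290; STAT12 pH 4 33.900; GAPDH pH 7 16.540; GAPDH pH 4 16.290
ΔCt(pH 7) = 32.290 − 16.540 = 15.750
ΔCt(pH 4) = 33.900 − 16.290 = 17.610
ΔΔCt = 17.610 − 15.750 = 1.860
Fold change = 2^(−1.860) = 0.2755

0.275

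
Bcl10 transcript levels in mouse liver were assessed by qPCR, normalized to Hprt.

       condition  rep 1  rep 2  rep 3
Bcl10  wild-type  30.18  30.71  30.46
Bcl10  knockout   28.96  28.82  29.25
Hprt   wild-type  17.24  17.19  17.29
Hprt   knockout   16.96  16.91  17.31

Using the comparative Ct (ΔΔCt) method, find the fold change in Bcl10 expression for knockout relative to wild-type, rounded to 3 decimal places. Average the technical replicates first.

2.395

Mean Ct: Bcl10 wild-type 30.450; Bcl10 knockout 29.010; Hprt wild-type 17.240; Hprt knockout 17.060
ΔCt(wild-type) = 30.450 − 17.240 = 13.210
ΔCt(knockout) = 29.010 − 17.060 = 11.950
ΔΔCt = 11.950 − 13.210 = -1.260
Fold change = 2^(−(-1.260)) = 2^1.260 = 2.3950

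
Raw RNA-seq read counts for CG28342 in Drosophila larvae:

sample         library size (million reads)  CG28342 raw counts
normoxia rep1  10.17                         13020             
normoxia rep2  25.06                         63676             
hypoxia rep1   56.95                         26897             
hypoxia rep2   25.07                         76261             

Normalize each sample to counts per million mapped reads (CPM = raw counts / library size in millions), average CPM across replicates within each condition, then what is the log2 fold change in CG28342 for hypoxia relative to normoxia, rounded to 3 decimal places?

-0.121

CPM(normoxia rep1) = 13020 / 10.17 = 1280.2360
CPM(normoxia rep2) = 63676 / 25.06 = 2540.9417
CPM(hypoxia rep1) = 26897 / 56.95 = 472.2915
CPM(hypoxia rep2) = 76261 / 25.07 = 3041.9226
mean CPM(normoxia) = 1910.5889; mean CPM(hypoxia) = 1757.1071
Fold change = 1757.1071 / 1910.5889 = 0.91967
log2(0.91967) = -0.1208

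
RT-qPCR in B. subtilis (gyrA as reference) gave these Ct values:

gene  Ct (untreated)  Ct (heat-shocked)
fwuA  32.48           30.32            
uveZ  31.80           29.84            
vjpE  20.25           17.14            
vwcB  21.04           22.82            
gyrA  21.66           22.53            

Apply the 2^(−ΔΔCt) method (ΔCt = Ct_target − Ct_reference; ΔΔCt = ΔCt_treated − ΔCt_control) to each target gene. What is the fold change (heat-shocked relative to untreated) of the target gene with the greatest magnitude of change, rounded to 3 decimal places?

fwuA: ΔΔCt = (30.32−22.53) − (32.48−21.66) = 7.79 − 10.82 = -3.03; fold change = 2^3.03 = 8.168
uveZ: ΔΔCt = (29.84−22.53) − (31.80−21.66) = 7.31 − 10.14 = -2.83; fold change = 2^2.83 = 7.111
vjpE: ΔΔCt = (17.14−22.53) − (20.25−21.66) = -5.39 − (-1.41) = -3.98; fold change = 2^3.98 = 15.780
vwcB: ΔΔCt = (22.82−22.53) − (21.04−21.66) = 0.29 − (-0.62) = 0.91; fold change = 2^-0.91 = 0.532
vjpE has the largest |ΔΔCt| = 3.98.

15.780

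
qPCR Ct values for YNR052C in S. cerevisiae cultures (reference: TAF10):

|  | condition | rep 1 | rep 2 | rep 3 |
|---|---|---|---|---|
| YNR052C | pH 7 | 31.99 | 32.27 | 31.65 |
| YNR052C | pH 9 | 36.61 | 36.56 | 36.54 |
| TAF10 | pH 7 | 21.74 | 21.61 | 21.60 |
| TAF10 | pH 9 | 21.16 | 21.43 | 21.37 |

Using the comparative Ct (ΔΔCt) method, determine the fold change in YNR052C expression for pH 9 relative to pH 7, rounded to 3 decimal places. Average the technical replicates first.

Mean Ct: YNR052C pH 7 31.970; YNR052C pH 9 36.570; TAF10 pH 7 21.650; TAF10 pH 9 21.320
ΔCt(pH 7) = 31.970 − 21.650 = 10.320
ΔCt(pH 9) = 36.570 − 21.320 = 15.250
ΔΔCt = 15.250 − 10.320 = 4.930
Fold change = 2^(−4.930) = 0.0328

0.033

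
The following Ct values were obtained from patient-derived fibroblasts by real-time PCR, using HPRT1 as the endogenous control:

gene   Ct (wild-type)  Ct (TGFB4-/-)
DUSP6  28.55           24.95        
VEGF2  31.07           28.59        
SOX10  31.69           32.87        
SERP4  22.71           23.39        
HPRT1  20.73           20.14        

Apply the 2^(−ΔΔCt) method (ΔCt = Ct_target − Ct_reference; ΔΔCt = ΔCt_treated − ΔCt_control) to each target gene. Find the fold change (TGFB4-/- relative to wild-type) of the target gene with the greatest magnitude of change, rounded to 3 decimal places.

DUSP6: ΔΔCt = (24.95−20.14) − (28.55−20.73) = 4.81 − 7.82 = -3.01; fold change = 2^3.01 = 8.056
VEGF2: ΔΔCt = (28.59−20.14) − (31.07−20.73) = 8.45 − 10.34 = -1.89; fold change = 2^1.89 = 3.706
SOX10: ΔΔCt = (32.87−20.14) − (31.69−20.73) = 12.73 − 10.96 = 1.77; fold change = 2^-1.77 = 0.293
SERP4: ΔΔCt = (23.39−20.14) − (22.71−20.73) = 3.25 − 1.98 = 1.27; fold change = 2^-1.27 = 0.415
DUSP6 has the largest |ΔΔCt| = 3.01.

8.056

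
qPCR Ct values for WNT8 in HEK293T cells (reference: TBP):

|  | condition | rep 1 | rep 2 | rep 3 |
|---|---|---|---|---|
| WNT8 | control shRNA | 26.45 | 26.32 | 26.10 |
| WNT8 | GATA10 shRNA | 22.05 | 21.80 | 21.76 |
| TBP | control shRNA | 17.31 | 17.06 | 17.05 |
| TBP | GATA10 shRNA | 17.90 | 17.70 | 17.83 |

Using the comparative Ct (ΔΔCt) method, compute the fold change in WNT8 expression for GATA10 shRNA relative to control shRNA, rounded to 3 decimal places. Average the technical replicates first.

34.060

Mean Ct: WNT8 control shRNA 26.290; WNT8 GATA10 shRNA 21.870; TBP control shRNA 17.140; TBP GATA10 shRNA 17.810
ΔCt(control shRNA) = 26.290 − 17.140 = 9.150
ΔCt(GATA10 shRNA) = 21.870 − 17.810 = 4.060
ΔΔCt = 4.060 − 9.150 = -5.090
Fold change = 2^(−(-5.090)) = 2^5.090 = 34.0598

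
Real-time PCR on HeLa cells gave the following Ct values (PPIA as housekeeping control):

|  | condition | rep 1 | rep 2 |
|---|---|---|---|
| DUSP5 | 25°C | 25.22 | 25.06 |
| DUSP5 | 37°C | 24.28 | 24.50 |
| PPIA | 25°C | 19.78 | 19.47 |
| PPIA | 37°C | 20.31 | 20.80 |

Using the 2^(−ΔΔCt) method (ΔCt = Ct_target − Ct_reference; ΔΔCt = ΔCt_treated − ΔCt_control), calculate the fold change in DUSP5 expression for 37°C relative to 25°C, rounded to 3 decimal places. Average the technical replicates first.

Mean Ct: DUSP5 25°C 25.140; DUSP5 37°C 24.390; PPIA 25°C 19.625; PPIA 37°C 20.555
ΔCt(25°C) = 25.140 − 19.625 = 5.515
ΔCt(37°C) = 24.390 − 20.555 = 3.835
ΔΔCt = 3.835 − 5.515 = -1.680
Fold change = 2^(−(-1.680)) = 2^1.680 = 3.2043

3.204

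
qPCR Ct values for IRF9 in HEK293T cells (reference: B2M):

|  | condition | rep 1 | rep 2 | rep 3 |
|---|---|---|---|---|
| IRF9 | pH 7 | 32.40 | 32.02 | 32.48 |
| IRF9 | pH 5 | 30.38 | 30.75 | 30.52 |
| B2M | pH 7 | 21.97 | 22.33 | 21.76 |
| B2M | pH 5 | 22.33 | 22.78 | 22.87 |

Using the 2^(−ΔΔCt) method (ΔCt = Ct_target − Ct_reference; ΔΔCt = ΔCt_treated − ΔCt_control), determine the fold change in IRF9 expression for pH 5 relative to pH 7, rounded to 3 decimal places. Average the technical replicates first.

5.242

Mean Ct: IRF9 pH 7 32.300; IRF9 pH 5 30.550; B2M pH 7 22.020; B2M pH 5 22.660
ΔCt(pH 7) = 32.300 − 22.020 = 10.280
ΔCt(pH 5) = 30.550 − 22.660 = 7.890
ΔΔCt = 7.890 − 10.280 = -2.390
Fold change = 2^(−(-2.390)) = 2^2.390 = 5.2416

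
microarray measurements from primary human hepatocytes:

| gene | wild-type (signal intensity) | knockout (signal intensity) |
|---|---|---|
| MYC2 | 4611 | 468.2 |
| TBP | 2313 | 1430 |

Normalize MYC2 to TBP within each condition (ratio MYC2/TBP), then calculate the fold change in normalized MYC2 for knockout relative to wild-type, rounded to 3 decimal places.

MYC2/TBP (wild-type) = 4611 / 2313 = 1.9935
MYC2/TBP (knockout) = 468.2 / 1430 = 0.32741
Fold change = 0.32741 / 1.9935 = 0.1642

0.164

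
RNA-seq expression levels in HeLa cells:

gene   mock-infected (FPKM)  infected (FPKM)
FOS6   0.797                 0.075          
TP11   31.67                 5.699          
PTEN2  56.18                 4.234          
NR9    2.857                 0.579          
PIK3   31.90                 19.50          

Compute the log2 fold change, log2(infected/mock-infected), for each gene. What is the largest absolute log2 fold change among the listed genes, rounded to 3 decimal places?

log2(0.075/0.797) = -3.410  (FOS6)
log2(5.699/31.67) = -2.474  (TP11)
log2(4.234/56.18) = -3.730  (PTEN2)
log2(0.579/2.857) = -2.303  (NR9)
log2(19.50/31.90) = -0.710  (PIK3)
The largest magnitude belongs to PTEN2.

3.730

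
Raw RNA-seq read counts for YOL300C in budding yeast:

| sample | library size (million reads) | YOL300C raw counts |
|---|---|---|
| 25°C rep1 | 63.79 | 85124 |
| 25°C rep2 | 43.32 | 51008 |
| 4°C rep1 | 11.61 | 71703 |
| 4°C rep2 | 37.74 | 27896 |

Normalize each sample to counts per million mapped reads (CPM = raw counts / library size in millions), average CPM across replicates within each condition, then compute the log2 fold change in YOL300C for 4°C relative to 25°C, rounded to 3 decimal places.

1.461

CPM(25°C rep1) = 85124 / 63.79 = 1334.4411
CPM(25°C rep2) = 51008 / 43.32 = 1177.4700
CPM(4°C rep1) = 71703 / 11.61 = 6175.9690
CPM(4°C rep2) = 27896 / 37.74 = 739.1627
mean CPM(25°C) = 1255.9556; mean CPM(4°C) = 3457.5658
Fold change = 3457.5658 / 1255.9556 = 2.75294
log2(2.75294) = 1.4610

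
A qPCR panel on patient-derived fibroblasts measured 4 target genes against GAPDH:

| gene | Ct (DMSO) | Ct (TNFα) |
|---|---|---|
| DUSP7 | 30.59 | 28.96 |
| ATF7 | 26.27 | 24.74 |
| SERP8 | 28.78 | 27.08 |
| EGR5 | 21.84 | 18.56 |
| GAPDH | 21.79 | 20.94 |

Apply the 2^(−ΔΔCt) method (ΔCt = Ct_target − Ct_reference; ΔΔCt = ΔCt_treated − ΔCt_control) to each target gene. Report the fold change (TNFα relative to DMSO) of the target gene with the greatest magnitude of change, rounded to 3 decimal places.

5.389

DUSP7: ΔΔCt = (28.96−20.94) − (30.59−21.79) = 8.02 − 8.80 = -0.78; fold change = 2^0.78 = 1.717
ATF7: ΔΔCt = (24.74−20.94) − (26.27−21.79) = 3.80 − 4.48 = -0.68; fold change = 2^0.68 = 1.602
SERP8: ΔΔCt = (27.08−20.94) − (28.78−21.79) = 6.14 − 6.99 = -0.85; fold change = 2^0.85 = 1.803
EGR5: ΔΔCt = (18.56−20.94) − (21.84−21.79) = -2.38 − 0.05 = -2.43; fold change = 2^2.43 = 5.389
EGR5 has the largest |ΔΔCt| = 2.43.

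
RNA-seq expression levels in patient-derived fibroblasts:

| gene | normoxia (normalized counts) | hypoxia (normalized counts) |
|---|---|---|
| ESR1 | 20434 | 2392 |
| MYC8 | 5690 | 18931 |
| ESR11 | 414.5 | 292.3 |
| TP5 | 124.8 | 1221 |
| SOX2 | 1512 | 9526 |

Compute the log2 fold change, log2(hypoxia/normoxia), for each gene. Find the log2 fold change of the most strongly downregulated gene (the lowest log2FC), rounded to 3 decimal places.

-3.095

log2(2392/20434) = -3.095  (ESR1)
log2(18931/5690) = 1.734  (MYC8)
log2(292.3/414.5) = -0.504  (ESR11)
log2(1221/124.8) = 3.290  (TP5)
log2(9526/1512) = 2.655  (SOX2)
ESR1 is most strongly downregulated.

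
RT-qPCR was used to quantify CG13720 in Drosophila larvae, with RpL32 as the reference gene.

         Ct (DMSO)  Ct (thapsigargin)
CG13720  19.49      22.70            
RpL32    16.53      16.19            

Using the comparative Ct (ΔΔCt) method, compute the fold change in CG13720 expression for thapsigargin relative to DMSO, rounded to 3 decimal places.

0.085

ΔCt(DMSO) = 19.490 − 16.530 = 2.960
ΔCt(thapsigargin) = 22.700 − 16.190 = 6.510
ΔΔCt = 6.510 − 2.960 = 3.550
Fold change = 2^(−3.550) = 0.0854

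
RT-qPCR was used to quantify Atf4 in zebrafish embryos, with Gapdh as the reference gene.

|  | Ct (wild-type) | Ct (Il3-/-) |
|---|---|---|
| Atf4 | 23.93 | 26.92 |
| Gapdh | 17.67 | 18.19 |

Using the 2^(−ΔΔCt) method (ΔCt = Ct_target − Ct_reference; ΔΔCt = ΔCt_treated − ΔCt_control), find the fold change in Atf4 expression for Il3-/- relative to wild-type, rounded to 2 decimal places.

ΔCt(wild-type) = 23.930 − 17.670 = 6.260
ΔCt(Il3-/-) = 26.920 − 18.190 = 8.730
ΔΔCt = 8.730 − 6.260 = 2.470
Fold change = 2^(−2.470) = 0.180

0.18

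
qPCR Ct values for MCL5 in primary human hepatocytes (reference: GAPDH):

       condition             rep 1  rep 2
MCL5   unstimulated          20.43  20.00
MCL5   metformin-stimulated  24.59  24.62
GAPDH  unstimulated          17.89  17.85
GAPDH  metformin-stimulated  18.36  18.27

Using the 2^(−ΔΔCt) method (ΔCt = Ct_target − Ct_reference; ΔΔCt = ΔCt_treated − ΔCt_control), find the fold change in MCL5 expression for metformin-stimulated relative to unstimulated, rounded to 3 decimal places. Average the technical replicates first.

Mean Ct: MCL5 unstimulated 20.215; MCL5 metformin-stimulated 24.605; GAPDH unstimulated 17.870; GAPDH metformin-stimulated 18.315
ΔCt(unstimulated) = 20.215 − 17.870 = 2.345
ΔCt(metformin-stimulated) = 24.605 − 18.315 = 6.290
ΔΔCt = 6.290 − 2.345 = 3.945
Fold change = 2^(−3.945) = 0.0649

0.065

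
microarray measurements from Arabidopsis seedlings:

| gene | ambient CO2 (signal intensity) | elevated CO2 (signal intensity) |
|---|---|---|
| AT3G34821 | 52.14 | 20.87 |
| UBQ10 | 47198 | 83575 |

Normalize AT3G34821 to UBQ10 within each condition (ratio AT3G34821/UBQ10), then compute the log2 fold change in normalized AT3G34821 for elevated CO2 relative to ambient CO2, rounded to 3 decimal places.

-2.145

AT3G34821/UBQ10 (ambient CO2) = 52.14 / 47198 = 0.0011047
AT3G34821/UBQ10 (elevated CO2) = 20.87 / 83575 = 0.00024972
Fold change = 0.00024972 / 0.0011047 = 0.2260
log2(0.2260) = -2.1453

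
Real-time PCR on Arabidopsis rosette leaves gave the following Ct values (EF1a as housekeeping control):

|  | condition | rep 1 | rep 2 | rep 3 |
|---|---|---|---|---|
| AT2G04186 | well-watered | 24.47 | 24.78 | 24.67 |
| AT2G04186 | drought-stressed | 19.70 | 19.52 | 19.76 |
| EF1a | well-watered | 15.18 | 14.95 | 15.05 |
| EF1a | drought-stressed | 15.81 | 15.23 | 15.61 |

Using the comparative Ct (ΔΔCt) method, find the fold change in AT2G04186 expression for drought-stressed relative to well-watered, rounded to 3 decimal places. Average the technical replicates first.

44.324

Mean Ct: AT2G04186 well-watered 24.640; AT2G04186 drought-stressed 19.660; EF1a well-watered 15.060; EF1a drought-stressed 15.550
ΔCt(well-watered) = 24.640 − 15.060 = 9.580
ΔCt(drought-stressed) = 19.660 − 15.550 = 4.110
ΔΔCt = 4.110 − 9.580 = -5.470
Fold change = 2^(−(-5.470)) = 2^5.470 = 44.3235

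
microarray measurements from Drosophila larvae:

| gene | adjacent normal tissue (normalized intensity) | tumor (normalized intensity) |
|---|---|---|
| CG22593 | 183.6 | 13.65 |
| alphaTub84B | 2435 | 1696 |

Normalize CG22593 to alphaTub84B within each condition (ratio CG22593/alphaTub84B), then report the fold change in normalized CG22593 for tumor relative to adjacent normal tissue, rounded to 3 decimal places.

0.107

CG22593/alphaTub84B (adjacent normal tissue) = 183.6 / 2435 = 0.0754
CG22593/alphaTub84B (tumor) = 13.65 / 1696 = 0.0080483
Fold change = 0.0080483 / 0.0754 = 0.1067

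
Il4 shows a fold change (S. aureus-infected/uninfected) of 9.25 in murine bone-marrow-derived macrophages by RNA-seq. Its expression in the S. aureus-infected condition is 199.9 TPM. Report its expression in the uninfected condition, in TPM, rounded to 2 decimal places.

21.61

uninfected expression = 199.9 / 9.25 = 21.61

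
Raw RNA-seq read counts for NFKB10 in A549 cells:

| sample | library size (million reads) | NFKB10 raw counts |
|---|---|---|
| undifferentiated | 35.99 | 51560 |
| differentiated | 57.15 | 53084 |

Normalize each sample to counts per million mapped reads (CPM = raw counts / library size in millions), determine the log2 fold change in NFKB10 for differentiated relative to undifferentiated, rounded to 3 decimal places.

-0.625

CPM(undifferentiated) = 51560 / 35.99 = 1432.6202
CPM(differentiated) = 53084 / 57.15 = 928.8539
Fold change = 928.8539 / 1432.6202 = 0.64836
log2(0.64836) = -0.6251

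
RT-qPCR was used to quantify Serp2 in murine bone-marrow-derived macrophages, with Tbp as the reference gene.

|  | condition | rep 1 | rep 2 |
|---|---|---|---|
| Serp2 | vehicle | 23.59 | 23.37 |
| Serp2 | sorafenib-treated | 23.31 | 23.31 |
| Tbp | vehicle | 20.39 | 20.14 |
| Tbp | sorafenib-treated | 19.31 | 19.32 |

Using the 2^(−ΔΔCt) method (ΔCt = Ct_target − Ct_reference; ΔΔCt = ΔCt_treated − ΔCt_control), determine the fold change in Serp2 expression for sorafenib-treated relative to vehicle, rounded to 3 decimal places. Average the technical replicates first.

0.582

Mean Ct: Serp2 vehicle 23.480; Serp2 sorafenib-treated 23.310; Tbp vehicle 20.265; Tbp sorafenib-treated 19.315
ΔCt(vehicle) = 23.480 − 20.265 = 3.215
ΔCt(sorafenib-treated) = 23.310 − 19.315 = 3.995
ΔΔCt = 3.995 − 3.215 = 0.780
Fold change = 2^(−0.780) = 0.5824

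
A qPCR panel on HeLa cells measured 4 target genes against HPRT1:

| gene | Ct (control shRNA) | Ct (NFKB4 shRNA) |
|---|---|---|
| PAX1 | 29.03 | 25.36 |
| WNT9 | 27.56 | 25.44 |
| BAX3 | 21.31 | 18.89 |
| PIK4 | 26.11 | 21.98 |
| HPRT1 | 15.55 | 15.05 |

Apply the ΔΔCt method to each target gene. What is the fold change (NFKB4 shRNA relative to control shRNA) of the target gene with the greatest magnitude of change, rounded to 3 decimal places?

PAX1: ΔΔCt = (25.36−15.05) − (29.03−15.55) = 10.31 − 13.48 = -3.17; fold change = 2^3.17 = 9.000
WNT9: ΔΔCt = (25.44−15.05) − (27.56−15.55) = 10.39 − 12.01 = -1.62; fold change = 2^1.62 = 3.074
BAX3: ΔΔCt = (18.89−15.05) − (21.31−15.55) = 3.84 − 5.76 = -1.92; fold change = 2^1.92 = 3.784
PIK4: ΔΔCt = (21.98−15.05) − (26.11−15.55) = 6.93 − 10.56 = -3.63; fold change = 2^3.63 = 12.381
PIK4 has the largest |ΔΔCt| = 3.63.

12.381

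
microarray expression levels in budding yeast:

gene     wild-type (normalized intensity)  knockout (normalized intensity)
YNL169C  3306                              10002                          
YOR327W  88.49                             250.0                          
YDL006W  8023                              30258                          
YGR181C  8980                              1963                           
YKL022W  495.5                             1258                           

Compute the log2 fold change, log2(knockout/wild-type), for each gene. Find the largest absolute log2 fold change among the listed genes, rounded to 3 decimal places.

2.194

log2(10002/3306) = 1.597  (YNL169C)
log2(250.0/88.49) = 1.498  (YOR327W)
log2(30258/8023) = 1.915  (YDL006W)
log2(1963/8980) = -2.194  (YGR181C)
log2(1258/495.5) = 1.344  (YKL022W)
The largest magnitude belongs to YGR181C.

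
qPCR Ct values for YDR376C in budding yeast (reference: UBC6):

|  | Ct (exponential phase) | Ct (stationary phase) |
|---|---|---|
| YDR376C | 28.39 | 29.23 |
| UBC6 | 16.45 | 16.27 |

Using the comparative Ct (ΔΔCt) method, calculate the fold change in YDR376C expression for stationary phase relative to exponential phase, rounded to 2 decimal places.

ΔCt(exponential phase) = 28.390 − 16.450 = 11.940
ΔCt(stationary phase) = 29.230 − 16.270 = 12.960
ΔΔCt = 12.960 − 11.940 = 1.020
Fold change = 2^(−1.020) = 0.493

0.49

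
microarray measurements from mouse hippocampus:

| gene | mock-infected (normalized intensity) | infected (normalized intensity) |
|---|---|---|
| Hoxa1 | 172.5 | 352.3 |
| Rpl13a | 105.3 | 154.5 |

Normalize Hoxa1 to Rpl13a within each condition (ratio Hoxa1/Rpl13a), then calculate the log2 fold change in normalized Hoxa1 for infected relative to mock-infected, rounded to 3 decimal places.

Hoxa1/Rpl13a (mock-infected) = 172.5 / 105.3 = 1.6382
Hoxa1/Rpl13a (infected) = 352.3 / 154.5 = 2.2803
Fold change = 2.2803 / 1.6382 = 1.3919
log2(1.3919) = 0.4771

0.477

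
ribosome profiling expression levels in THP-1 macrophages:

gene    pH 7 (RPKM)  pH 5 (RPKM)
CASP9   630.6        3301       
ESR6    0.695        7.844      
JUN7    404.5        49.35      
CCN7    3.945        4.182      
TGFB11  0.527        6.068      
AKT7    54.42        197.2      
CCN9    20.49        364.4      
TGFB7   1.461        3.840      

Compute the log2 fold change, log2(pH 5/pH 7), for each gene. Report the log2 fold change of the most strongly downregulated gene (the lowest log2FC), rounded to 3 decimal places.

-3.035

log2(3301/630.6) = 2.388  (CASP9)
log2(7.844/0.695) = 3.497  (ESR6)
log2(49.35/404.5) = -3.035  (JUN7)
log2(4.182/3.945) = 0.084  (CCN7)
log2(6.068/0.527) = 3.525  (TGFB11)
log2(197.2/54.42) = 1.857  (AKT7)
log2(364.4/20.49) = 4.153  (CCN9)
log2(3.840/1.461) = 1.394  (TGFB7)
JUN7 is most strongly downregulated.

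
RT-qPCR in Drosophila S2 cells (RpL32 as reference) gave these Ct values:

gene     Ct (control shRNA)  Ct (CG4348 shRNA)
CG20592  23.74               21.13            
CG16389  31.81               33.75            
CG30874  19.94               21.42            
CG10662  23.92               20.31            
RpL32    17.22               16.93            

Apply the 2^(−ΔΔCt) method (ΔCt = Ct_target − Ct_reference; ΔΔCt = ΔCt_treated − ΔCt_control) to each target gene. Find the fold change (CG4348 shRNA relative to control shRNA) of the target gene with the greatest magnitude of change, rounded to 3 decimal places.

9.987

CG20592: ΔΔCt = (21.13−16.93) − (23.74−17.22) = 4.20 − 6.52 = -2.32; fold change = 2^2.32 = 4.993
CG16389: ΔΔCt = (33.75−16.93) − (31.81−17.22) = 16.82 − 14.59 = 2.23; fold change = 2^-2.23 = 0.213
CG30874: ΔΔCt = (21.42−16.93) − (19.94−17.22) = 4.49 − 2.72 = 1.77; fold change = 2^-1.77 = 0.293
CG10662: ΔΔCt = (20.31−16.93) − (23.92−17.22) = 3.38 − 6.70 = -3.32; fold change = 2^3.32 = 9.987
CG10662 has the largest |ΔΔCt| = 3.32.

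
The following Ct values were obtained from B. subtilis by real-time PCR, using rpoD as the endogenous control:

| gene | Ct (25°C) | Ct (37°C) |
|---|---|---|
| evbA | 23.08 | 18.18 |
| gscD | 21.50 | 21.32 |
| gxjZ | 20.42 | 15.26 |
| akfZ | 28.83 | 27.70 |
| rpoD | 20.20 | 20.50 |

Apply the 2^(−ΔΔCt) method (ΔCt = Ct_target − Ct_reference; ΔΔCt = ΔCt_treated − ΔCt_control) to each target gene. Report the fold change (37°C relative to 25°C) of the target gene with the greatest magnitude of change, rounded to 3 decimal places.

evbA: ΔΔCt = (18.18−20.50) − (23.08−20.20) = -2.32 − 2.88 = -5.20; fold change = 2^5.20 = 36.758
gscD: ΔΔCt = (21.32−20.50) − (21.50−20.20) = 0.82 − 1.30 = -0.48; fold change = 2^0.48 = 1.395
gxjZ: ΔΔCt = (15.26−20.50) − (20.42−20.20) = -5.24 − 0.22 = -5.46; fold change = 2^5.46 = 44.017
akfZ: ΔΔCt = (27.70−20.50) − (28.83−20.20) = 7.20 − 8.63 = -1.43; fold change = 2^1.43 = 2.694
gxjZ has the largest |ΔΔCt| = 5.46.

44.017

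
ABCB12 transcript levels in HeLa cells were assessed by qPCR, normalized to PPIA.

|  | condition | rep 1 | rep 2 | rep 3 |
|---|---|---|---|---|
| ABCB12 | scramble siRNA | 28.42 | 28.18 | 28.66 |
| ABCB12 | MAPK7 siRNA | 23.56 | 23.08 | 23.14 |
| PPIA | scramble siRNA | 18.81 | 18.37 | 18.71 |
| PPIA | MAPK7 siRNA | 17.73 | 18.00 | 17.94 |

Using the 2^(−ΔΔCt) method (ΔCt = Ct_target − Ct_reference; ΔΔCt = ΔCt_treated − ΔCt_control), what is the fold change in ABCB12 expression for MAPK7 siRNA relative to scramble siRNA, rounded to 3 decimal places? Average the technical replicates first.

Mean Ct: ABCB12 scramble siRNA 28.420; ABCB12 MAPK7 siRNA 23.260; PPIA scramble siRNA 18.630; PPIA MAPK7 siRNA 17.890
ΔCt(scramble siRNA) = 28.420 − 18.630 = 9.790
ΔCt(MAPK7 siRNA) = 23.260 − 17.890 = 5.370
ΔΔCt = 5.370 − 9.790 = -4.420
Fold change = 2^(−(-4.420)) = 2^4.420 = 21.4068

21.407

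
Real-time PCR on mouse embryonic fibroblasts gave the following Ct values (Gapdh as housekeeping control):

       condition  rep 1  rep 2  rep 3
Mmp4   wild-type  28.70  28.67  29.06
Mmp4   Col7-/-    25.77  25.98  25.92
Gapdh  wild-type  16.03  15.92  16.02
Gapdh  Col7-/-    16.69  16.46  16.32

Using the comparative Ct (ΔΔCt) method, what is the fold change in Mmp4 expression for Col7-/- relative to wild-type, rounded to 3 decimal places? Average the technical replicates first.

10.703

Mean Ct: Mmp4 wild-type 28.810; Mmp4 Col7-/- 25.890; Gapdh wild-type 15.990; Gapdh Col7-/- 16.490
ΔCt(wild-type) = 28.810 − 15.990 = 12.820
ΔCt(Col7-/-) = 25.890 − 16.490 = 9.400
ΔΔCt = 9.400 − 12.820 = -3.420
Fold change = 2^(−(-3.420)) = 2^3.420 = 10.7034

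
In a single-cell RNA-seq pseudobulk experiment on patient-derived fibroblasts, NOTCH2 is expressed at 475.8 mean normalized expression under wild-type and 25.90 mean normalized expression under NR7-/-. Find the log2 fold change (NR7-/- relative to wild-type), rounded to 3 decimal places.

-4.199

Fold change = 25.90 / 475.8 = 0.0544
log2(0.0544) = -4.1993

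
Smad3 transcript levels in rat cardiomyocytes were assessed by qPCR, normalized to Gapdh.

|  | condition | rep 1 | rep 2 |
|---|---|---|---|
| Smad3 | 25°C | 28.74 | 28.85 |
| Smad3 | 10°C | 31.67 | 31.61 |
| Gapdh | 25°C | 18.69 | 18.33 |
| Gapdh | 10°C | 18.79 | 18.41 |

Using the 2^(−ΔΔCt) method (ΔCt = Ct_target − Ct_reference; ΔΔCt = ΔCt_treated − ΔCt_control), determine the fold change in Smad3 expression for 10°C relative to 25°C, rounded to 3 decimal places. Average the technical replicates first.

Mean Ct: Smad3 25°C 28.795; Smad3 10°C 31.640; Gapdh 25°C 18.510; Gapdh 10°C 18.600
ΔCt(25°C) = 28.795 − 18.510 = 10.285
ΔCt(10°C) = 31.640 − 18.600 = 13.040
ΔΔCt = 13.040 − 10.285 = 2.755
Fold change = 2^(−2.755) = 0.1481

0.148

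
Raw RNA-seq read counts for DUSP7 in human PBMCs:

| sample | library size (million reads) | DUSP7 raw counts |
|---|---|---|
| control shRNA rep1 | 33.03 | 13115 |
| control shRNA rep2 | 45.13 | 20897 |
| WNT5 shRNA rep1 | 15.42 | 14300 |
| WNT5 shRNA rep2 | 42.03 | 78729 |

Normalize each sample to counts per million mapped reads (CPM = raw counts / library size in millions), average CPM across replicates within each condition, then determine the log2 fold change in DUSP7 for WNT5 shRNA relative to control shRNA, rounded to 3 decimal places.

CPM(control shRNA rep1) = 13115 / 33.03 = 397.0633
CPM(control shRNA rep2) = 20897 / 45.13 = 463.0401
CPM(WNT5 shRNA rep1) = 14300 / 15.42 = 927.3671
CPM(WNT5 shRNA rep2) = 78729 / 42.03 = 1873.1620
mean CPM(control shRNA) = 430.0517; mean CPM(WNT5 shRNA) = 1400.2645
Fold change = 1400.2645 / 430.0517 = 3.25604
log2(3.25604) = 1.7031

1.703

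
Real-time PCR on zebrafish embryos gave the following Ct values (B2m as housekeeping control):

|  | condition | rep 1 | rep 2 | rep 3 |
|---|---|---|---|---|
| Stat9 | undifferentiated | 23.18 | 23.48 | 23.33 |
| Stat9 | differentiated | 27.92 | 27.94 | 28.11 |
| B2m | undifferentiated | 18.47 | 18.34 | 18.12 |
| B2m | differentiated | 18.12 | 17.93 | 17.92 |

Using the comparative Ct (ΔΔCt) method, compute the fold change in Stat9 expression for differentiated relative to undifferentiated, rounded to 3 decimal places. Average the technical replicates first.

Mean Ct: Stat9 undifferentiated 23.330; Stat9 differentiated 27.990; B2m undifferentiated 18.310; B2m differentiated 17.990
ΔCt(undifferentiated) = 23.330 − 18.310 = 5.020
ΔCt(differentiated) = 27.990 − 17.990 = 10.000
ΔΔCt = 10.000 − 5.020 = 4.980
Fold change = 2^(−4.980) = 0.0317

0.032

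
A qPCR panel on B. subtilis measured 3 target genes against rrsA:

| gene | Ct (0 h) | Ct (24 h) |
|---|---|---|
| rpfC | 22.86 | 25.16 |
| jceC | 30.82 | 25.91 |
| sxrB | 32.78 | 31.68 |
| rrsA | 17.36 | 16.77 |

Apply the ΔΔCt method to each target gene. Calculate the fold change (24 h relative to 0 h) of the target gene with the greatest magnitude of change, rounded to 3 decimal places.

19.973

rpfC: ΔΔCt = (25.16−16.77) − (22.86−17.36) = 8.39 − 5.50 = 2.89; fold change = 2^-2.89 = 0.135
jceC: ΔΔCt = (25.91−16.77) − (30.82−17.36) = 9.14 − 13.46 = -4.32; fold change = 2^4.32 = 19.973
sxrB: ΔΔCt = (31.68−16.77) − (32.78−17.36) = 14.91 − 15.42 = -0.51; fold change = 2^0.51 = 1.424
jceC has the largest |ΔΔCt| = 4.32.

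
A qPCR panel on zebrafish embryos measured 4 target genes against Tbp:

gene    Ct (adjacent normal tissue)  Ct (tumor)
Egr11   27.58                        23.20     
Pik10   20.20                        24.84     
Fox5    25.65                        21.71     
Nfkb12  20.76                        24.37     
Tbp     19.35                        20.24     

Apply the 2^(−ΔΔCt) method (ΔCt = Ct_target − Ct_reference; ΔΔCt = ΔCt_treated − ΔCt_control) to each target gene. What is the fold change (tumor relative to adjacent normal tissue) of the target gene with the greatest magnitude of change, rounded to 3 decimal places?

38.586

Egr11: ΔΔCt = (23.20−20.24) − (27.58−19.35) = 2.96 − 8.23 = -5.27; fold change = 2^5.27 = 38.586
Pik10: ΔΔCt = (24.84−20.24) − (20.20−19.35) = 4.60 − 0.85 = 3.75; fold change = 2^-3.75 = 0.074
Fox5: ΔΔCt = (21.71−20.24) − (25.65−19.35) = 1.47 − 6.30 = -4.83; fold change = 2^4.83 = 28.443
Nfkb12: ΔΔCt = (24.37−20.24) − (20.76−19.35) = 4.13 − 1.41 = 2.72; fold change = 2^-2.72 = 0.152
Egr11 has the largest |ΔΔCt| = 5.27.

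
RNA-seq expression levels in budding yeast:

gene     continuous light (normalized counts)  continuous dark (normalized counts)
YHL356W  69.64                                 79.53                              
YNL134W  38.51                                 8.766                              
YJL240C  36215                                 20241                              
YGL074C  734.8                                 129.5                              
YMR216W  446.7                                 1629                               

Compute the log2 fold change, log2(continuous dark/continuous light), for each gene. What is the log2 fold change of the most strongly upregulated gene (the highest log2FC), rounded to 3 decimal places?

log2(79.53/69.64) = 0.192  (YHL356W)
log2(8.766/38.51) = -2.135  (YNL134W)
log2(20241/36215) = -0.839  (YJL240C)
log2(129.5/734.8) = -2.504  (YGL074C)
log2(1629/446.7) = 1.867  (YMR216W)
YMR216W is most strongly upregulated.

1.867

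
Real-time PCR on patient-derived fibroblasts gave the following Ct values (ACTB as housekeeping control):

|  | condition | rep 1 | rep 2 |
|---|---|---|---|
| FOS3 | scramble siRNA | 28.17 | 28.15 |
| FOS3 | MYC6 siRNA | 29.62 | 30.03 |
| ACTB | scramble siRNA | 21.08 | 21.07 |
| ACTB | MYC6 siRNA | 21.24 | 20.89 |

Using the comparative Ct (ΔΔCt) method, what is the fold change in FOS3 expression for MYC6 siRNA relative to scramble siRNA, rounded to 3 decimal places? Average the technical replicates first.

Mean Ct: FOS3 scramble siRNA 28.160; FOS3 MYC6 siRNA 29.825; ACTB scramble siRNA 21.075; ACTB MYC6 siRNA 21.065
ΔCt(scramble siRNA) = 28.160 − 21.075 = 7.085
ΔCt(MYC6 siRNA) = 29.825 − 21.065 = 8.760
ΔΔCt = 8.760 − 7.085 = 1.675
Fold change = 2^(−1.675) = 0.3132

0.313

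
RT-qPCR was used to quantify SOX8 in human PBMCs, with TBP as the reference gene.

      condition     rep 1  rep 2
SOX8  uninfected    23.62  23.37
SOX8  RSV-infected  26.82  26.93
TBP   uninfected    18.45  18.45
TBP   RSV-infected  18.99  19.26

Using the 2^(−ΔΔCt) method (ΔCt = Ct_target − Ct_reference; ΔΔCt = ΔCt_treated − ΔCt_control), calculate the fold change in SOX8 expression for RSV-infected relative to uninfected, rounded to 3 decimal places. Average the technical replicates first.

0.153

Mean Ct: SOX8 uninfected 23.495; SOX8 RSV-infected 26.875; TBP uninfected 18.450; TBP RSV-infected 19.125
ΔCt(uninfected) = 23.495 − 18.450 = 5.045
ΔCt(RSV-infected) = 26.875 − 19.125 = 7.750
ΔΔCt = 7.750 − 5.045 = 2.705
Fold change = 2^(−2.705) = 0.1534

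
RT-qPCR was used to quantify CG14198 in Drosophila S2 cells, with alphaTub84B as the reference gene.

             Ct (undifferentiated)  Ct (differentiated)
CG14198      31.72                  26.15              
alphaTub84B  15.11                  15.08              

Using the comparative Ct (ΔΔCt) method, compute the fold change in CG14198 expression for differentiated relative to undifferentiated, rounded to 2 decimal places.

46.53

ΔCt(undifferentiated) = 31.720 − 15.110 = 16.610
ΔCt(differentiated) = 26.150 − 15.080 = 11.070
ΔΔCt = 11.070 − 16.610 = -5.540
Fold change = 2^(−(-5.540)) = 2^5.540 = 46.527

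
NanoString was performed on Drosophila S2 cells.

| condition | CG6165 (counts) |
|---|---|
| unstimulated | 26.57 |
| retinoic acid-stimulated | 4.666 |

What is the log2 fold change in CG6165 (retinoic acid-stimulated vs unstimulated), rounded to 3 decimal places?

Fold change = 4.666 / 26.57 = 0.1756
log2(0.1756) = -2.5095

-2.510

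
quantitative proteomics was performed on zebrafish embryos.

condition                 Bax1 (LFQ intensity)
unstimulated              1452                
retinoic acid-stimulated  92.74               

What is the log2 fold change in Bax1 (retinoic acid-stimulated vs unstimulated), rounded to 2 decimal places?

Fold change = 92.74 / 1452 = 0.0639
log2(0.0639) = -3.969

-3.97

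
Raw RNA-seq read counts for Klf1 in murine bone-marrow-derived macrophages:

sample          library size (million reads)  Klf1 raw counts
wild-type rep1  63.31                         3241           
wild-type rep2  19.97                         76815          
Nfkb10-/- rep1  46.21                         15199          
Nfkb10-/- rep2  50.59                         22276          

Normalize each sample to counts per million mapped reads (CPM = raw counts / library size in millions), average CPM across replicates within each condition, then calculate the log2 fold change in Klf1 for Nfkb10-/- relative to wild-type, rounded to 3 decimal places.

-2.341

CPM(wild-type rep1) = 3241 / 63.31 = 51.1925
CPM(wild-type rep2) = 76815 / 19.97 = 3846.5198
CPM(Nfkb10-/- rep1) = 15199 / 46.21 = 328.9115
CPM(Nfkb10-/- rep2) = 22276 / 50.59 = 440.3242
mean CPM(wild-type) = 1948.8562; mean CPM(Nfkb10-/-) = 384.6178
Fold change = 384.6178 / 1948.8562 = 0.19736
log2(0.19736) = -2.3411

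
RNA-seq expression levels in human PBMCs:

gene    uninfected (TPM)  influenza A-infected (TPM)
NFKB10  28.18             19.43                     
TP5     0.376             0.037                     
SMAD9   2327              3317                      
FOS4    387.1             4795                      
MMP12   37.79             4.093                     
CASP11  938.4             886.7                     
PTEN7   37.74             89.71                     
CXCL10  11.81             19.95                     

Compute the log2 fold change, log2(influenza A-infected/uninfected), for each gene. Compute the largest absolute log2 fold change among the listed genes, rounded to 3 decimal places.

3.631

log2(19.43/28.18) = -0.536  (NFKB10)
log2(0.037/0.376) = -3.345  (TP5)
log2(3317/2327) = 0.511  (SMAD9)
log2(4795/387.1) = 3.631  (FOS4)
log2(4.093/37.79) = -3.207  (MMP12)
log2(886.7/938.4) = -0.082  (CASP11)
log2(89.71/37.74) = 1.249  (PTEN7)
log2(19.95/11.81) = 0.756  (CXCL10)
The largest magnitude belongs to FOS4.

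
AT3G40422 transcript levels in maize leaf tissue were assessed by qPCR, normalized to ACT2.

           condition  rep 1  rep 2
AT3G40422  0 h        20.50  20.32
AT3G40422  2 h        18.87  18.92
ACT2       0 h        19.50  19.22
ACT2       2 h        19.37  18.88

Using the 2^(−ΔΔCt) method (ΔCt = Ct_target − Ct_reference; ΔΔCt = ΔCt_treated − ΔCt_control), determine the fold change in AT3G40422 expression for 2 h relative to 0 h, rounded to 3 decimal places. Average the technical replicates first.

Mean Ct: AT3G40422 0 h 20.410; AT3G40422 2 h 18.895; ACT2 0 h 19.360; ACT2 2 h 19.125
ΔCt(0 h) = 20.410 − 19.360 = 1.050
ΔCt(2 h) = 18.895 − 19.125 = -0.230
ΔΔCt = -0.230 − 1.050 = -1.280
Fold change = 2^(−(-1.280)) = 2^1.280 = 2.4284

2.428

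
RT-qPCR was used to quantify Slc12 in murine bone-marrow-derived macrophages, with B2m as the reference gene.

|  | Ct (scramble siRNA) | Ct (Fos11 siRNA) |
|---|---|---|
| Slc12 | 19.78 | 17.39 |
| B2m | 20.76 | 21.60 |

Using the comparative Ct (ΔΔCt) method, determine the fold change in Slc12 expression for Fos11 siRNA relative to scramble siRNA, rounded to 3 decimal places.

ΔCt(scramble siRNA) = 19.780 − 20.760 = -0.980
ΔCt(Fos11 siRNA) = 17.390 − 21.600 = -4.210
ΔΔCt = -4.210 − (-0.980) = -3.230
Fold change = 2^(−(-3.230)) = 2^3.230 = 9.3827

9.383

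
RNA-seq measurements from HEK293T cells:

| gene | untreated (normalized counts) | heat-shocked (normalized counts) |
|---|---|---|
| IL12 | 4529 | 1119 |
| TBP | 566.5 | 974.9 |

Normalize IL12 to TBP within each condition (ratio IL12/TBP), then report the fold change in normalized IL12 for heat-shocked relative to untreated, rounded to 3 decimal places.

0.144

IL12/TBP (untreated) = 4529 / 566.5 = 7.9947
IL12/TBP (heat-shocked) = 1119 / 974.9 = 1.1478
Fold change = 1.1478 / 7.9947 = 0.1436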